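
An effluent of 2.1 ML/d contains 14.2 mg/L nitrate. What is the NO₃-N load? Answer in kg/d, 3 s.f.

29.8 kg/d

2.1 ML/d = 0.02431 m³/s.
Mass flux = Q·C = 0.02431 m³/s × 14.2 g/m³ = 0.3451 g/s.
= 0.3451 g/s × 86.4 = 29.82 kg/d.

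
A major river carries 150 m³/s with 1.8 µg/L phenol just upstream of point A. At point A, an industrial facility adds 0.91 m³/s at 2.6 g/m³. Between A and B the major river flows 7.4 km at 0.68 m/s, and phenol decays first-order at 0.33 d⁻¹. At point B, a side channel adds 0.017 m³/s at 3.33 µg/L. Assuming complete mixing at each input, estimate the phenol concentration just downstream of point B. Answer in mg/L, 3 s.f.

0.0168 mg/L

1.8 µg/L = 0.0018 mg/L.
After input A: C = (150·0.0018 + 0.91·2.6) / 150.9 = 0.01747 mg/L.
Over the 7.4 km reach to input B (t = 1.088e+04 s = 0.126 d), decay gives C = 0.01747·exp(−0.33·0.126) = 0.01676 mg/L.
3.33 µg/L = 0.00333 mg/L.
After input B: C = (150.9·0.01676 + 0.017·0.00333) / 150.9 = 0.01675 mg/L.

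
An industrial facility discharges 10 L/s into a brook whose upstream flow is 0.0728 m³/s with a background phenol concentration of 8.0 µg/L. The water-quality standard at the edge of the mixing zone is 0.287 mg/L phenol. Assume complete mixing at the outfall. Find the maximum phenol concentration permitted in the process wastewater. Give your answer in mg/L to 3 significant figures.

2.32 mg/L

10 L/s = 0.01 m³/s.
8.0 µg/L = 0.008 mg/L.
Mass balance: 0.287·0.0828 = 0.01·Cₑ + 0.0728·0.008.
Cₑ = (0.02376 − 0.0005824) / 0.01 = 2.318 mg/L.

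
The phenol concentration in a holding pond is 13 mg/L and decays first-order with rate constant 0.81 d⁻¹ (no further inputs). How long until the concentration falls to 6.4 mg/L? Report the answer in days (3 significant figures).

t = ln(C₀/C)/k = ln(13/6.4)/0.81 = 0.7087/0.81 = 0.8749 d.

0.875 d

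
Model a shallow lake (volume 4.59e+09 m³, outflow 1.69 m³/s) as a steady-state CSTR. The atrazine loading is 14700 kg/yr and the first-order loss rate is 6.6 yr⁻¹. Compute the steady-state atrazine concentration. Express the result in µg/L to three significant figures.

Outflow Q = 1.69 m³/s × 3.156e+07 s/yr = 5.333e+07 m³/yr.
Steady-state CSTR mass balance: W = Q·C + k·V·C, so C = W/(Q + kV).
Q + kV = 5.333e+07 + 6.6·4.59e+09 = 3.035e+10 m³/yr.
C = 14700/3.035e+10 = 4.844e-07 kg/m³ = 0.0004844 mg/L = 0.4844 µg/L.

0.484 µg/L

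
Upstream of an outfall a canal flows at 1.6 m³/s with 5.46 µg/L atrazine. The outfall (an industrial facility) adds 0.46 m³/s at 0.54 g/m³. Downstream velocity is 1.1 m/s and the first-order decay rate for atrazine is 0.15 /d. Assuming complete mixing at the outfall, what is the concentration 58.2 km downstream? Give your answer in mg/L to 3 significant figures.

0.114 mg/L

5.46 µg/L = 0.00546 mg/L.
After complete mixing, C₀ = (0.46·0.54 + 1.6·0.00546) / 2.06 = 0.1248 mg/L.
Travel time t = 5.82e+04 m / 1.1 m/s = 5.291e+04 s = 0.6124 d.
C = 0.1248·exp(−0.15·0.6124) = 0.1248·0.9122 = 0.1139 mg/L.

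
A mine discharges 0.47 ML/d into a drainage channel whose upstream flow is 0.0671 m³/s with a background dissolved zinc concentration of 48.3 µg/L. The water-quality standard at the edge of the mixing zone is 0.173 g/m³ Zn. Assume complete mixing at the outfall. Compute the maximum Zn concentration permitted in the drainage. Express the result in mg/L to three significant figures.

1.71 mg/L

0.47 ML/d = 0.00544 m³/s.
48.3 µg/L = 0.0483 mg/L.
Mass balance: 0.173·0.07254 = 0.00544·Cₑ + 0.0671·0.0483.
Cₑ = (0.01255 − 0.003241) / 0.00544 = 1.711 mg/L.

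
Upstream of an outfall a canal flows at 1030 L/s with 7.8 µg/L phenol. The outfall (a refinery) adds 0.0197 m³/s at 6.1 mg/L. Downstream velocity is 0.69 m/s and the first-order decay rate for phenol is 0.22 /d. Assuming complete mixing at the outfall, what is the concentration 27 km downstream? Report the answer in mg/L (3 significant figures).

0.111 mg/L

1030 L/s = 1.03 m³/s.
7.8 µg/L = 0.0078 mg/L.
After complete mixing, C₀ = (0.0197·6.1 + 1.03·0.0078) / 1.05 = 0.1221 mg/L.
Travel time t = 2.7e+04 m / 0.69 m/s = 3.913e+04 s = 0.4529 d.
C = 0.1221·exp(−0.22·0.4529) = 0.1221·0.9052 = 0.1106 mg/L.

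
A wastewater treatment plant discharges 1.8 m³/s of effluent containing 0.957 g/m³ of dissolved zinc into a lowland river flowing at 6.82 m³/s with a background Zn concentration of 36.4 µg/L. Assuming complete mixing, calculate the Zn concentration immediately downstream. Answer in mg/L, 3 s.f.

0.229 mg/L

36.4 µg/L = 0.0364 mg/L.
Flow-weighted mixing gives C = (1.8·0.957 + 6.82·0.0364) / (1.8 + 6.82) = 1.971/8.62 = 0.2286 mg/L.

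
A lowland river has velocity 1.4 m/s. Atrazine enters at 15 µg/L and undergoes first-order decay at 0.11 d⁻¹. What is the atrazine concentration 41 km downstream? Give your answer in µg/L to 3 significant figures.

14.5 µg/L

Travel time t = 41 km / 1.4 m/s = 4.1e+04/1.4 = 2.929e+04 s = 0.339 d.
First-order decay: C = 15·exp(−0.11·0.339) = 15·0.9634 = 14.45 µg/L.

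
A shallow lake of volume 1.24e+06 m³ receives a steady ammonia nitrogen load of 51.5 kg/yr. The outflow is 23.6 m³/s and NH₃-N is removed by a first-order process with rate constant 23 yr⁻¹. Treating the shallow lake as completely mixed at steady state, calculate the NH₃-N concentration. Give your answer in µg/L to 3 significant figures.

0.0666 µg/L

Outflow Q = 23.6 m³/s × 3.156e+07 s/yr = 7.448e+08 m³/yr.
Steady-state CSTR mass balance: W = Q·C + k·V·C, so C = W/(Q + kV).
Q + kV = 7.448e+08 + 23·1.24e+06 = 7.733e+08 m³/yr.
C = 51.5/7.733e+08 = 6.66e-08 kg/m³ = 6.66e-05 mg/L = 0.0666 µg/L.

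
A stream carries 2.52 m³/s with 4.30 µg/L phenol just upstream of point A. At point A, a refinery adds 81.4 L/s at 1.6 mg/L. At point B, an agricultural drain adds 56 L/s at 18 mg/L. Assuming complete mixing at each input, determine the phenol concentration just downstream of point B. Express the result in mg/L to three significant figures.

4.30 µg/L = 0.0043 mg/L.
81.4 L/s = 0.0814 m³/s.
After input A: C = (2.52·0.0043 + 0.0814·1.6) / 2.601 = 0.05423 mg/L.
56 L/s = 0.056 m³/s.
After input B: C = (2.601·0.05423 + 0.056·18) / 2.657 = 0.4324 mg/L.

0.432 mg/L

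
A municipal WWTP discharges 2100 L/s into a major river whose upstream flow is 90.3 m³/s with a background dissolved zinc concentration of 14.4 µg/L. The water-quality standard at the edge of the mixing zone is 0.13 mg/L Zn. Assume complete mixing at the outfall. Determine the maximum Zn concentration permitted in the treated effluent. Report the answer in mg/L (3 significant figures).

2100 L/s = 2.1 m³/s.
14.4 µg/L = 0.0144 mg/L.
Mass balance: 0.13·92.4 = 2.1·Cₑ + 90.3·0.0144.
Cₑ = (12.01 − 1.3) / 2.1 = 5.101 mg/L.

5.10 mg/L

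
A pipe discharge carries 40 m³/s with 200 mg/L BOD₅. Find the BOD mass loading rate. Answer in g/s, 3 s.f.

8000 g/s

Mass flux = Q·C = 40 m³/s × 200 g/m³ = 8000 g/s.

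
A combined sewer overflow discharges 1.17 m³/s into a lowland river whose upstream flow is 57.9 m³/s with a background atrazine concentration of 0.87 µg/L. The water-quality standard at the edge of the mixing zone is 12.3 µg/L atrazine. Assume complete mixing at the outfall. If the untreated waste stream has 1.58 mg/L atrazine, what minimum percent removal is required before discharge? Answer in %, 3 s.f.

63.4 %

0.87 µg/L = 0.00087 mg/L.
12.3 µg/L = 0.0123 mg/L.
Mass balance: 0.0123·59.07 = 1.17·Cₑ + 57.9·0.00087.
Cₑ = (0.7266 − 0.05037) / 1.17 = 0.5779 mg/L.
Required removal = 1 − 0.5779/1.58 = 63.42 %.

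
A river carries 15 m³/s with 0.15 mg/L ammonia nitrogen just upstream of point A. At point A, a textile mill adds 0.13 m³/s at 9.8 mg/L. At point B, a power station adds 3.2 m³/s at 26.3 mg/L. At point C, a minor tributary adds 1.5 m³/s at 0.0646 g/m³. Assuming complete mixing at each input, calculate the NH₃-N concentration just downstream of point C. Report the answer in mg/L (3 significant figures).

4.43 mg/L

After input A: C = (15·0.15 + 0.13·9.8) / 15.13 = 0.2329 mg/L.
After input B: C = (15.13·0.2329 + 3.2·26.3) / 18.33 = 4.784 mg/L.
After input C: C = (18.33·4.784 + 1.5·0.0646) / 19.83 = 4.427 mg/L.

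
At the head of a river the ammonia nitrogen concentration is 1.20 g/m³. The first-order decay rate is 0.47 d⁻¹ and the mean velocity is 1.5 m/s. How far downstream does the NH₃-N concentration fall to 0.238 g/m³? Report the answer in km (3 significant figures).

From C = C₀·e^(−kt), t = ln(C₀/C)/k = ln(1.20/0.238)/0.47 = 1.618/0.47 = 3.442 d.
Distance = v·t = 1.5 m/s × 2.974e+05 s = 4.461e+05 m = 446.1 km.

446 km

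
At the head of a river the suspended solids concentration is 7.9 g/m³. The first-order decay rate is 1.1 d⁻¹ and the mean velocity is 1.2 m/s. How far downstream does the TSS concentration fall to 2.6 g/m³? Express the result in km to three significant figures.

105 km

From C = C₀·e^(−kt), t = ln(C₀/C)/k = ln(7.9/2.6)/1.1 = 1.111/1.1 = 1.01 d.
Distance = v·t = 1.2 m/s × 8.729e+04 s = 1.047e+05 m = 104.7 km.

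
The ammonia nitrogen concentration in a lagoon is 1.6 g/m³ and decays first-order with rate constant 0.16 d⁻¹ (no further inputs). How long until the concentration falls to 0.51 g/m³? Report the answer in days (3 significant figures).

t = ln(C₀/C)/k = ln(1.6/0.51)/0.16 = 1.143/0.16 = 7.146 d.

7.15 d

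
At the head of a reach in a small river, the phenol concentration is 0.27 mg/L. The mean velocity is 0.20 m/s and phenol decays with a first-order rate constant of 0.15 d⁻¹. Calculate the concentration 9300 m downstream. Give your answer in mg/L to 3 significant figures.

0.249 mg/L

Travel time t = 9300 m / 0.20 m/s = 9300/0.20 = 4.65e+04 s = 0.5382 d.
First-order decay: C = 0.27·exp(−0.15·0.5382) = 0.27·0.9224 = 0.2491 mg/L.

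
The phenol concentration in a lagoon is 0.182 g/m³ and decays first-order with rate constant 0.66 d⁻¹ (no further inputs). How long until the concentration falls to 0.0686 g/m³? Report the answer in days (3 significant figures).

t = ln(C₀/C)/k = ln(0.182/0.0686)/0.66 = 0.9757/0.66 = 1.478 d.

1.48 d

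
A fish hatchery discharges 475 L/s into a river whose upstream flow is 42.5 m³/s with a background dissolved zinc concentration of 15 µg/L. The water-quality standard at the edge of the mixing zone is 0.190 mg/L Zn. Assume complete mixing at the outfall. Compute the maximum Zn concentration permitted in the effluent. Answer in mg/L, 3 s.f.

15.8 mg/L

475 L/s = 0.475 m³/s.
15 µg/L = 0.015 mg/L.
Mass balance: 0.19·42.98 = 0.475·Cₑ + 42.5·0.015.
Cₑ = (8.165 − 0.6375) / 0.475 = 15.85 mg/L.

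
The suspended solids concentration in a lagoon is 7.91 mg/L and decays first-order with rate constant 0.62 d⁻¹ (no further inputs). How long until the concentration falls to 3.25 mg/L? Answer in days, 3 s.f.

t = ln(C₀/C)/k = ln(7.91/3.25)/0.62 = 0.8895/0.62 = 1.435 d.

1.43 d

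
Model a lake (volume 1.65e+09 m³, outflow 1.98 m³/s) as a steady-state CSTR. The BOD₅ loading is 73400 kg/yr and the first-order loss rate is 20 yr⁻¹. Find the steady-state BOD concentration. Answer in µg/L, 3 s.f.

Outflow Q = 1.98 m³/s × 3.156e+07 s/yr = 6.248e+07 m³/yr.
Steady-state CSTR mass balance: W = Q·C + k·V·C, so C = W/(Q + kV).
Q + kV = 6.248e+07 + 20·1.65e+09 = 3.306e+10 m³/yr.
C = 73400/3.306e+10 = 2.22e-06 kg/m³ = 0.00222 mg/L = 2.22 µg/L.

2.22 µg/L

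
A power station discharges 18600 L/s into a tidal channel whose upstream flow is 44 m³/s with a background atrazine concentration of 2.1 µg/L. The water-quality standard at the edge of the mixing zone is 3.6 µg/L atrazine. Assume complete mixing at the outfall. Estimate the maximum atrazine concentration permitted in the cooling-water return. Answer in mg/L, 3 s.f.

0.00715 mg/L

18600 L/s = 18.6 m³/s.
2.1 µg/L = 0.0021 mg/L.
3.6 µg/L = 0.0036 mg/L.
Mass balance: 0.0036·62.6 = 18.6·Cₑ + 44·0.0021.
Cₑ = (0.2254 − 0.0924) / 18.6 = 0.007148 mg/L.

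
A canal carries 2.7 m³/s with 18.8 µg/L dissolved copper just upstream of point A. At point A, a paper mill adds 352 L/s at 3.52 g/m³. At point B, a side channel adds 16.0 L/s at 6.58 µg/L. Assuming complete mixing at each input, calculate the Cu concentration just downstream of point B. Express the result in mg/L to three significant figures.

18.8 µg/L = 0.0188 mg/L.
352 L/s = 0.352 m³/s.
After input A: C = (2.7·0.0188 + 0.352·3.52) / 3.052 = 0.4226 mg/L.
16.0 L/s = 0.016 m³/s.
6.58 µg/L = 0.00658 mg/L.
After input B: C = (3.052·0.4226 + 0.016·0.00658) / 3.068 = 0.4204 mg/L.

0.420 mg/L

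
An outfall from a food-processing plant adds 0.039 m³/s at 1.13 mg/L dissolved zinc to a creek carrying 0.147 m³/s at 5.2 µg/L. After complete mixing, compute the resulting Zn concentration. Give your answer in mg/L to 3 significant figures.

5.2 µg/L = 0.0052 mg/L.
Flow-weighted mixing gives C = (0.039·1.13 + 0.147·0.0052) / (0.039 + 0.147) = 0.04483/0.186 = 0.241 mg/L.

0.241 mg/L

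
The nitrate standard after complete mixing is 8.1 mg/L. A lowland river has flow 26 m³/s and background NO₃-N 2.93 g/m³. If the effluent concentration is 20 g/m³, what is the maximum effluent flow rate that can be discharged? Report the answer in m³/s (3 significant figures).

Mass balance at complete mixing: C_std·(Q_w + Q_r) = Q_w·C_e + Q_r·C_b.
Rearranging, Q_w = Q_r·(C_std − C_b)/(C_e − C_std) = 26·(8.1 − 2.93) / (20 − 8.1) = 11.3 m³/s.

11.3 m³/s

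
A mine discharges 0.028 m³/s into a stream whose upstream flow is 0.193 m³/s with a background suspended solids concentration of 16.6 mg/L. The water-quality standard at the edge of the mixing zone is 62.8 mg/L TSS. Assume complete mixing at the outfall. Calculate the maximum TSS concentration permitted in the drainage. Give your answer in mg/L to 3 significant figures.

381 mg/L

Mass balance: 62.8·0.221 = 0.028·Cₑ + 0.193·16.6.
Cₑ = (13.88 − 3.204) / 0.028 = 381.2 mg/L.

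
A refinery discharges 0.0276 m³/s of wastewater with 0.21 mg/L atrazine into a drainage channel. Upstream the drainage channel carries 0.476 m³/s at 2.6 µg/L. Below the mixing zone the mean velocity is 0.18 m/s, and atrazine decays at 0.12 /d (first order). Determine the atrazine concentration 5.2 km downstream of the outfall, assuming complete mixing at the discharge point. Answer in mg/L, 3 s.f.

0.0134 mg/L

2.6 µg/L = 0.0026 mg/L.
After complete mixing, C₀ = (0.0276·0.21 + 0.476·0.0026) / 0.5036 = 0.01397 mg/L.
Travel time t = 5200 m / 0.18 m/s = 2.889e+04 s = 0.3344 d.
C = 0.01397·exp(−0.12·0.3344) = 0.01397·0.9607 = 0.01342 mg/L.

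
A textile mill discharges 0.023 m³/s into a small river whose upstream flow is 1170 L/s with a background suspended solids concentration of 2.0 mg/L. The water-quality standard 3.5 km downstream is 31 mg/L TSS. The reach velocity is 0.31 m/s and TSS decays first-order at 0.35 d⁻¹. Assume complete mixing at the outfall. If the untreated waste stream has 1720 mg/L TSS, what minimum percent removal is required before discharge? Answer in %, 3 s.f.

1170 L/s = 1.17 m³/s.
Travel time to the compliance point: t = 3500/0.31 = 1.129e+04 s = 0.1307 d; decay factor exp(−0.35·0.1307) = 0.9553.
So the concentration just after mixing may be at most 31/0.9553 = 32.45 mg/L.
Mass balance: 32.45·1.193 = 0.023·Cₑ + 1.17·2.
Cₑ = (38.71 − 2.34) / 0.023 = 1581 mg/L.
Required removal = 1 − 1581/1720 = 8.054 %.

8.05 %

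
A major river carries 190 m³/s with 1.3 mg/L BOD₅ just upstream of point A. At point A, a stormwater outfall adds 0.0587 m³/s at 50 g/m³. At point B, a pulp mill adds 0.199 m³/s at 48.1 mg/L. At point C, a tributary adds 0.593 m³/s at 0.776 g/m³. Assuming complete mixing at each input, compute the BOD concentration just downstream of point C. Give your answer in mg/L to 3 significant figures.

After input A: C = (190·1.3 + 0.0587·50) / 190.1 = 1.315 mg/L.
After input B: C = (190.1·1.315 + 0.199·48.1) / 190.3 = 1.364 mg/L.
After input C: C = (190.3·1.364 + 0.593·0.776) / 190.9 = 1.362 mg/L.

1.36 mg/L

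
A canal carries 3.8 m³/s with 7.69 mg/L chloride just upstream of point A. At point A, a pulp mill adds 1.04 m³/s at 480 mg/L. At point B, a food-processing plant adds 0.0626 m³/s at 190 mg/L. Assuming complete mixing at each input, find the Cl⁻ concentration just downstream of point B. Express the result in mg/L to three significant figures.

After input A: C = (3.8·7.69 + 1.04·480) / 4.84 = 109.2 mg/L.
After input B: C = (4.84·109.2 + 0.0626·190) / 4.903 = 110.2 mg/L.

110 mg/L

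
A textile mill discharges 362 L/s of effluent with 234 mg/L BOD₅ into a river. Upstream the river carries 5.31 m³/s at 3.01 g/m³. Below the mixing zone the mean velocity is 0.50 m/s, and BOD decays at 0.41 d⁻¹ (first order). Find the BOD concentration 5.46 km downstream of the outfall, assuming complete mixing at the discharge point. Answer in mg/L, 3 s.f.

362 L/s = 0.362 m³/s.
After complete mixing, C₀ = (0.362·234 + 5.31·3.01) / 5.672 = 17.75 mg/L.
Travel time t = 5460 m / 0.50 m/s = 1.092e+04 s = 0.1264 d.
C = 17.75·exp(−0.41·0.1264) = 17.75·0.9495 = 16.86 mg/L.

16.9 mg/L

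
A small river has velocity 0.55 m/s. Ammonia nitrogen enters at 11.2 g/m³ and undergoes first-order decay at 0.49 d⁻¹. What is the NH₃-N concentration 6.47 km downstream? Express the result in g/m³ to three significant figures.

10.5 g/m³

Travel time t = 6.47 km / 0.55 m/s = 6470/0.55 = 1.176e+04 s = 0.1362 d.
First-order decay: C = 11.2·exp(−0.49·0.1362) = 11.2·0.9355 = 10.48 g/m³.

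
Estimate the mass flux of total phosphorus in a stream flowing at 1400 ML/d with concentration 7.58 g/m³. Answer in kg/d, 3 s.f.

1400 ML/d = 16.2 m³/s.
Mass flux = Q·C = 16.2 m³/s × 7.58 g/m³ = 122.8 g/s.
= 122.8 g/s × 86.4 = 1.061e+04 kg/d.

10600 kg/d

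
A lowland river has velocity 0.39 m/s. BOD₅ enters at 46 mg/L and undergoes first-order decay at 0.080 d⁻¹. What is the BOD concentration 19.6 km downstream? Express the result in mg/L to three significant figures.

Travel time t = 19.6 km / 0.39 m/s = 1.96e+04/0.39 = 5.026e+04 s = 0.5817 d.
First-order decay: C = 46·exp(−0.080·0.5817) = 46·0.9545 = 43.91 mg/L.

43.9 mg/L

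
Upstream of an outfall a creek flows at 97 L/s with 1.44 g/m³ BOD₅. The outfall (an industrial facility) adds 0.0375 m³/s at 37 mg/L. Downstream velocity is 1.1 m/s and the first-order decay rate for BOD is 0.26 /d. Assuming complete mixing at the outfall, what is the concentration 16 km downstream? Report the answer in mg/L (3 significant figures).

97 L/s = 0.097 m³/s.
After complete mixing, C₀ = (0.0375·37 + 0.097·1.44) / 0.1345 = 11.35 mg/L.
Travel time t = 1.6e+04 m / 1.1 m/s = 1.455e+04 s = 0.1684 d.
C = 11.35·exp(−0.26·0.1684) = 11.35·0.9572 = 10.87 mg/L.

10.9 mg/L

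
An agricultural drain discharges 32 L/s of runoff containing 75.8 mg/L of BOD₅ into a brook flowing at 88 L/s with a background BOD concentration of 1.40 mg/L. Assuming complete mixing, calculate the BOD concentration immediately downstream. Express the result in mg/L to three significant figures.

32 L/s = 0.032 m³/s.
88 L/s = 0.088 m³/s.
By mass balance at complete mixing, C = (0.032·75.8 + 0.088·1.4) / (0.032 + 0.088) = 2.549/0.12 = 21.24 mg/L.

21.2 mg/L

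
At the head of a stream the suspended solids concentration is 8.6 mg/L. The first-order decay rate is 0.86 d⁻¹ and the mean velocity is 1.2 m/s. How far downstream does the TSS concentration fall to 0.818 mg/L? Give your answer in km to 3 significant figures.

From C = C₀·e^(−kt), t = ln(C₀/C)/k = ln(8.6/0.818)/0.86 = 2.353/0.86 = 2.736 d.
Distance = v·t = 1.2 m/s × 2.364e+05 s = 2.836e+05 m = 283.6 km.

284 km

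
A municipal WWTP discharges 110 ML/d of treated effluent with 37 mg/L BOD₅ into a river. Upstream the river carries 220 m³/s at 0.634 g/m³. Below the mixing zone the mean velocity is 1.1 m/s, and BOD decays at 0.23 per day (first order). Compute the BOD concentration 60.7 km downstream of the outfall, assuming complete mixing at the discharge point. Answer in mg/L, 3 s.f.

0.728 mg/L

110 ML/d = 1.273 m³/s.
After complete mixing, C₀ = (1.273·37 + 220·0.634) / 221.3 = 0.8432 mg/L.
Travel time t = 6.07e+04 m / 1.1 m/s = 5.518e+04 s = 0.6387 d.
C = 0.8432·exp(−0.23·0.6387) = 0.8432·0.8634 = 0.728 mg/L.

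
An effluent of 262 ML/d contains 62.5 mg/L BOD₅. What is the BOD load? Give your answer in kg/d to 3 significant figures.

262 ML/d = 3.032 m³/s.
Mass flux = Q·C = 3.032 m³/s × 62.5 g/m³ = 189.5 g/s.
= 189.5 g/s × 86.4 = 1.638e+04 kg/d.

16400 kg/d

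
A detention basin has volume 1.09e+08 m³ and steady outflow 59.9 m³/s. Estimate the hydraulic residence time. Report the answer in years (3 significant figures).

Q = 59.9 m³/s × 3.156e+07 s/yr = 1.89e+09 m³/yr.
Hydraulic residence time τ = V/Q = 1.09e+08/1.89e+09 = 0.05766 yr.

0.0577 yr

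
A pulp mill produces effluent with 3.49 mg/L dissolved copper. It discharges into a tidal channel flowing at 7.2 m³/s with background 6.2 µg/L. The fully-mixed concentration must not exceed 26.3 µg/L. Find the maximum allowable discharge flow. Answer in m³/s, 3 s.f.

6.2 µg/L = 0.0062 mg/L.
26.3 µg/L = 0.0263 mg/L.
Mass balance at complete mixing: C_std·(Q_w + Q_r) = Q_w·C_e + Q_r·C_b.
Rearranging, Q_w = Q_r·(C_std − C_b)/(C_e − C_std) = 7.2·(0.0263 − 0.0062) / (3.49 − 0.0263) = 0.04178 m³/s.

0.0418 m³/s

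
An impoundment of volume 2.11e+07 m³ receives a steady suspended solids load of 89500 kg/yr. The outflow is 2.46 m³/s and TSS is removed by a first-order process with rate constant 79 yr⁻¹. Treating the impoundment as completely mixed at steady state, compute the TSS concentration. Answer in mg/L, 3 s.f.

Outflow Q = 2.46 m³/s × 3.156e+07 s/yr = 7.763e+07 m³/yr.
Steady-state CSTR mass balance: W = Q·C + k·V·C, so C = W/(Q + kV).
Q + kV = 7.763e+07 + 79·2.11e+07 = 1.745e+09 m³/yr.
C = 89500/1.745e+09 = 5.13e-05 kg/m³ = 0.0513 mg/L.

0.0513 mg/L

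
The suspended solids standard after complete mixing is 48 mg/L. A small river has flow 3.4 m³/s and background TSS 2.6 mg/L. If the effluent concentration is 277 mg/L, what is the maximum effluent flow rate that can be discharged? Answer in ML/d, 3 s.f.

Mass balance at complete mixing: C_std·(Q_w + Q_r) = Q_w·C_e + Q_r·C_b.
Rearranging, Q_w = Q_r·(C_std − C_b)/(C_e − C_std) = 3.4·(48 − 2.6) / (277 − 48) = 0.6741 m³/s.
= 58.24 ML/d.

58.2 ML/d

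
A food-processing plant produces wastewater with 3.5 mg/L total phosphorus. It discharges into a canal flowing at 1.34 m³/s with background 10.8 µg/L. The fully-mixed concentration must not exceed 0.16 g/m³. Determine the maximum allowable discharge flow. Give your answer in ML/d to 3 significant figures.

10.8 µg/L = 0.0108 mg/L.
Mass balance at complete mixing: C_std·(Q_w + Q_r) = Q_w·C_e + Q_r·C_b.
Rearranging, Q_w = Q_r·(C_std − C_b)/(C_e − C_std) = 1.34·(0.16 − 0.0108) / (3.5 − 0.16) = 0.05986 m³/s.
= 5.172 ML/d.

5.17 ML/d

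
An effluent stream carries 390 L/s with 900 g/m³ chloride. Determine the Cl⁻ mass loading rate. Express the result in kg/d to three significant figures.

390 L/s = 0.39 m³/s.
Mass flux = Q·C = 0.39 m³/s × 900 g/m³ = 351 g/s.
= 351 g/s × 86.4 = 3.033e+04 kg/d.

30300 kg/d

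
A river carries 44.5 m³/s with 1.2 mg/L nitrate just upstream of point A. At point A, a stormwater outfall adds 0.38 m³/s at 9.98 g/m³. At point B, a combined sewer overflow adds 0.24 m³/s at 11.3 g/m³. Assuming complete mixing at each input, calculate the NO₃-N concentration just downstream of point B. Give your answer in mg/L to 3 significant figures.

1.33 mg/L

After input A: C = (44.5·1.2 + 0.38·9.98) / 44.88 = 1.274 mg/L.
After input B: C = (44.88·1.274 + 0.24·11.3) / 45.12 = 1.328 mg/L.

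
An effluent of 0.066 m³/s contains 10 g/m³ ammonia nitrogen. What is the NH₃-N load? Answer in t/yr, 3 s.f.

20.8 t/yr

Mass flux = Q·C = 0.066 m³/s × 10 g/m³ = 0.66 g/s.
= 0.66 g/s × 31.56 = 20.83 t/yr.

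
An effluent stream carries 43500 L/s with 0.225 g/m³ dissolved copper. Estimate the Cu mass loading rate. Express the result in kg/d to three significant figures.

846 kg/d

43500 L/s = 43.5 m³/s.
Mass flux = Q·C = 43.5 m³/s × 0.225 g/m³ = 9.787 g/s.
= 9.787 g/s × 86.4 = 845.6 kg/d.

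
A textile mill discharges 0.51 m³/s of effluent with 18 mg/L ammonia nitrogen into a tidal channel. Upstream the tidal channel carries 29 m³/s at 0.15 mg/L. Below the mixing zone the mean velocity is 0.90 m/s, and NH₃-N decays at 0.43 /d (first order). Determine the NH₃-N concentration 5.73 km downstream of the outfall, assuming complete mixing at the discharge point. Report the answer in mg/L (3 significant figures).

0.444 mg/L

After complete mixing, C₀ = (0.51·18 + 29·0.15) / 29.51 = 0.4585 mg/L.
Travel time t = 5730 m / 0.90 m/s = 6367 s = 0.07369 d.
C = 0.4585·exp(−0.43·0.07369) = 0.4585·0.9688 = 0.4442 mg/L.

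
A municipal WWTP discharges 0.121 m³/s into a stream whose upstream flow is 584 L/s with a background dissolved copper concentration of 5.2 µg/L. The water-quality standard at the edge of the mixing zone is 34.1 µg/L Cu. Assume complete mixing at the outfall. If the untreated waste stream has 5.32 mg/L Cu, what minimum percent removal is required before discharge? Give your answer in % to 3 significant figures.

96.7 %

584 L/s = 0.584 m³/s.
5.2 µg/L = 0.0052 mg/L.
34.1 µg/L = 0.0341 mg/L.
Mass balance: 0.0341·0.705 = 0.121·Cₑ + 0.584·0.0052.
Cₑ = (0.02404 − 0.003037) / 0.121 = 0.1736 mg/L.
Required removal = 1 − 0.1736/5.32 = 96.74 %.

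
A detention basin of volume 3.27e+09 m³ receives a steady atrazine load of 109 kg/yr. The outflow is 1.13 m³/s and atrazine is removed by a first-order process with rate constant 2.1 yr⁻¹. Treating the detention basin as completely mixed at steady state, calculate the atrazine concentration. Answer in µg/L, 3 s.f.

Outflow Q = 1.13 m³/s × 3.156e+07 s/yr = 3.566e+07 m³/yr.
Steady-state CSTR mass balance: W = Q·C + k·V·C, so C = W/(Q + kV).
Q + kV = 3.566e+07 + 2.1·3.27e+09 = 6.903e+09 m³/yr.
C = 109/6.903e+09 = 1.579e-08 kg/m³ = 1.579e-05 mg/L = 0.01579 µg/L.

0.0158 µg/L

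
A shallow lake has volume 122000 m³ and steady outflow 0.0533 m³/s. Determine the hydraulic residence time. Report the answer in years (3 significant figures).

Q = 0.0533 m³/s × 3.156e+07 s/yr = 1.682e+06 m³/yr.
Hydraulic residence time τ = V/Q = 122000/1.682e+06 = 0.07253 yr.

0.0725 yr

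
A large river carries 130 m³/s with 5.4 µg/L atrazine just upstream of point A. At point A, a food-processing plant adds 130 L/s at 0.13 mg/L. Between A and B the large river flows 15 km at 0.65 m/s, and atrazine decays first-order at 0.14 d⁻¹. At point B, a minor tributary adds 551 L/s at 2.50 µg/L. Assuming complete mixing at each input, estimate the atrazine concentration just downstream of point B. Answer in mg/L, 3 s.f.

5.4 µg/L = 0.0054 mg/L.
130 L/s = 0.13 m³/s.
After input A: C = (130·0.0054 + 0.13·0.13) / 130.1 = 0.005524 mg/L.
Over the 15 km reach to input B (t = 2.308e+04 s = 0.2671 d), decay gives C = 0.005524·exp(−0.14·0.2671) = 0.005322 mg/L.
551 L/s = 0.551 m³/s.
2.50 µg/L = 0.0025 mg/L.
After input B: C = (130.1·0.005322 + 0.551·0.0025) / 130.7 = 0.00531 mg/L.

0.00531 mg/L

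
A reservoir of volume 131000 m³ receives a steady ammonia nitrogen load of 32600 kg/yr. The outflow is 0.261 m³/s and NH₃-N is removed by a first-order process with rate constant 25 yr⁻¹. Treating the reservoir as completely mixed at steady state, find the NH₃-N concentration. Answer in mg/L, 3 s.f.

Outflow Q = 0.261 m³/s × 3.156e+07 s/yr = 8.237e+06 m³/yr.
Steady-state CSTR mass balance: W = Q·C + k·V·C, so C = W/(Q + kV).
Q + kV = 8.237e+06 + 25·131000 = 1.151e+07 m³/yr.
C = 32600/1.151e+07 = 0.002832 kg/m³ = 2.832 mg/L.

2.83 mg/L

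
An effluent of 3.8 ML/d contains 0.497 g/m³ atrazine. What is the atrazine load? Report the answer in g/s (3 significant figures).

0.0219 g/s

3.8 ML/d = 0.04398 m³/s.
Mass flux = Q·C = 0.04398 m³/s × 0.497 g/m³ = 0.02186 g/s.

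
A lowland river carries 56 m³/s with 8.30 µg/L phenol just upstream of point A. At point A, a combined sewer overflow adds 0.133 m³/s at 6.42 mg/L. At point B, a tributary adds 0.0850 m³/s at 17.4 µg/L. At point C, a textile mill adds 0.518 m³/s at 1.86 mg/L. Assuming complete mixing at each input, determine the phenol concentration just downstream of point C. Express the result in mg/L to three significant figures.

8.30 µg/L = 0.0083 mg/L.
After input A: C = (56·0.0083 + 0.133·6.42) / 56.13 = 0.02349 mg/L.
17.4 µg/L = 0.0174 mg/L.
After input B: C = (56.13·0.02349 + 0.085·0.0174) / 56.22 = 0.02348 mg/L.
After input C: C = (56.22·0.02348 + 0.518·1.86) / 56.74 = 0.04025 mg/L.

0.0402 mg/L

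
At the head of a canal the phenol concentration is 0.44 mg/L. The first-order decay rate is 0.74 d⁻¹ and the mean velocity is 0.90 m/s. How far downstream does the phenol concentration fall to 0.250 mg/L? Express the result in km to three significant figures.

59.4 km

From C = C₀·e^(−kt), t = ln(C₀/C)/k = ln(0.44/0.250)/0.74 = 0.5653/0.74 = 0.7639 d.
Distance = v·t = 0.90 m/s × 6.6e+04 s = 5.94e+04 m = 59.4 km.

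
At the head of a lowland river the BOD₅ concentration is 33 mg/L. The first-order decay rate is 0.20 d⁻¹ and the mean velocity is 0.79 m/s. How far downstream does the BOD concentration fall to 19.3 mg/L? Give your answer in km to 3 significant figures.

183 km

From C = C₀·e^(−kt), t = ln(C₀/C)/k = ln(33/19.3)/0.20 = 0.5364/0.20 = 2.682 d.
Distance = v·t = 0.79 m/s × 2.317e+05 s = 1.831e+05 m = 183.1 km.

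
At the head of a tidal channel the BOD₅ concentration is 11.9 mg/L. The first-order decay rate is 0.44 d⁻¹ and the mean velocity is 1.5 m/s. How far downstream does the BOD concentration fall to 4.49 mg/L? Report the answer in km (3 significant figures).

287 km

From C = C₀·e^(−kt), t = ln(C₀/C)/k = ln(11.9/4.49)/0.44 = 0.9747/0.44 = 2.215 d.
Distance = v·t = 1.5 m/s × 1.914e+05 s = 2.871e+05 m = 287.1 km.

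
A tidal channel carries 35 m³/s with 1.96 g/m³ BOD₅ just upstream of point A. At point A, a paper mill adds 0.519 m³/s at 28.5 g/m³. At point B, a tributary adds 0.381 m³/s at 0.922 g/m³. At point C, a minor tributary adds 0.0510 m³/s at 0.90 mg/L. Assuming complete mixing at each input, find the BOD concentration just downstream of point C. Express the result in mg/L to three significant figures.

After input A: C = (35·1.96 + 0.519·28.5) / 35.52 = 2.348 mg/L.
After input B: C = (35.52·2.348 + 0.381·0.922) / 35.9 = 2.333 mg/L.
After input C: C = (35.9·2.333 + 0.051·0.9) / 35.95 = 2.331 mg/L.

2.33 mg/L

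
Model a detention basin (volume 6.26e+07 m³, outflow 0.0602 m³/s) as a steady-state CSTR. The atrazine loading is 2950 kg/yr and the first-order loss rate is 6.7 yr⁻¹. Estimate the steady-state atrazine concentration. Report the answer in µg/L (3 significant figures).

Outflow Q = 0.0602 m³/s × 3.156e+07 s/yr = 1.9e+06 m³/yr.
Steady-state CSTR mass balance: W = Q·C + k·V·C, so C = W/(Q + kV).
Q + kV = 1.9e+06 + 6.7·6.26e+07 = 4.213e+08 m³/yr.
C = 2950/4.213e+08 = 7.002e-06 kg/m³ = 0.007002 mg/L = 7.002 µg/L.

7.00 µg/L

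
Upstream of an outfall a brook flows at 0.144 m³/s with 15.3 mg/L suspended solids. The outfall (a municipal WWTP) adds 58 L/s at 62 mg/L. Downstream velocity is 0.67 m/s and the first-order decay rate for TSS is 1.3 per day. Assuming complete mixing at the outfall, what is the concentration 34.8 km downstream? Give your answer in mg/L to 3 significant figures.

13.1 mg/L

58 L/s = 0.058 m³/s.
After complete mixing, C₀ = (0.058·62 + 0.144·15.3) / 0.202 = 28.71 mg/L.
Travel time t = 3.48e+04 m / 0.67 m/s = 5.194e+04 s = 0.6012 d.
C = 28.71·exp(−1.3·0.6012) = 28.71·0.4577 = 13.14 mg/L.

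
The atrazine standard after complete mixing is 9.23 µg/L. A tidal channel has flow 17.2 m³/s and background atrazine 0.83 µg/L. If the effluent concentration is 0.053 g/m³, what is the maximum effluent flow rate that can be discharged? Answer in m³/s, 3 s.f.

0.83 µg/L = 0.00083 mg/L.
9.23 µg/L = 0.00923 mg/L.
Mass balance at complete mixing: C_std·(Q_w + Q_r) = Q_w·C_e + Q_r·C_b.
Rearranging, Q_w = Q_r·(C_std − C_b)/(C_e − C_std) = 17.2·(0.00923 − 0.00083) / (0.053 − 0.00923) = 3.301 m³/s.

3.30 m³/s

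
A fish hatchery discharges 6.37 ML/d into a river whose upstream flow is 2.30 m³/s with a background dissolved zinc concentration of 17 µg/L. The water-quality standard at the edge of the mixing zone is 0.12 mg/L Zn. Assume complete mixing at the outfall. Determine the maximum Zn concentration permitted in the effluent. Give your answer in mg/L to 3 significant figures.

6.37 ML/d = 0.07373 m³/s.
17 µg/L = 0.017 mg/L.
Mass balance: 0.12·2.374 = 0.07373·Cₑ + 2.3·0.017.
Cₑ = (0.2848 − 0.0391) / 0.07373 = 3.333 mg/L.

3.33 mg/L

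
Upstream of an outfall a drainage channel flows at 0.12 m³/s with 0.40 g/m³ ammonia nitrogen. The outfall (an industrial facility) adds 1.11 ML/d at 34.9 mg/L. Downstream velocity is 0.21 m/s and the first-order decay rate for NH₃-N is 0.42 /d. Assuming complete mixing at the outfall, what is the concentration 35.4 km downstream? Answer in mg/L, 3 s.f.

1.11 ML/d = 0.01285 m³/s.
After complete mixing, C₀ = (0.01285·34.9 + 0.12·0.4) / 0.1328 = 3.736 mg/L.
Travel time t = 3.54e+04 m / 0.21 m/s = 1.686e+05 s = 1.951 d.
C = 3.736·exp(−0.42·1.951) = 3.736·0.4407 = 1.647 mg/L.

1.65 mg/L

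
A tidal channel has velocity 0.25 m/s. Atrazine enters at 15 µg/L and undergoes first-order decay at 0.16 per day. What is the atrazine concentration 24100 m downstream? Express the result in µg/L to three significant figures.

12.5 µg/L

Travel time t = 24100 m / 0.25 m/s = 2.41e+04/0.25 = 9.64e+04 s = 1.116 d.
First-order decay: C = 15·exp(−0.16·1.116) = 15·0.8365 = 12.55 µg/L.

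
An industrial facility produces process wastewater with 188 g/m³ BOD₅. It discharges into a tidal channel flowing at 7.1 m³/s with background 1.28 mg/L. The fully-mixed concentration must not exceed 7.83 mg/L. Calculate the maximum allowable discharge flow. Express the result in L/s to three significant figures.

258 L/s

Mass balance at complete mixing: C_std·(Q_w + Q_r) = Q_w·C_e + Q_r·C_b.
Rearranging, Q_w = Q_r·(C_std − C_b)/(C_e − C_std) = 7.1·(7.83 − 1.28) / (188 − 7.83) = 0.2581 m³/s.
= 258.1 L/s.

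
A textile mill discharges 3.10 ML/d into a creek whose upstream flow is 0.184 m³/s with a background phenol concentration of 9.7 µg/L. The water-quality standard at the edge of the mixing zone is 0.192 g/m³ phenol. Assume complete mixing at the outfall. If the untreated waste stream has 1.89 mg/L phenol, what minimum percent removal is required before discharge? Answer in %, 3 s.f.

3.10 ML/d = 0.03588 m³/s.
9.7 µg/L = 0.0097 mg/L.
Mass balance: 0.192·0.2199 = 0.03588·Cₑ + 0.184·0.0097.
Cₑ = (0.04222 − 0.001785) / 0.03588 = 1.127 mg/L.
Required removal = 1 − 1.127/1.89 = 40.38 %.

40.4 %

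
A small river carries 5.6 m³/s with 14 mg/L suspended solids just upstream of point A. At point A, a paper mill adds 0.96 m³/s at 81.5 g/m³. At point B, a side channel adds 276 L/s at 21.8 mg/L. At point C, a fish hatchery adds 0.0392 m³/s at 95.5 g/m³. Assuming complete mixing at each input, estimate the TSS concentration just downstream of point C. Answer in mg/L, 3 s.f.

24.2 mg/L

After input A: C = (5.6·14 + 0.96·81.5) / 6.56 = 23.88 mg/L.
276 L/s = 0.276 m³/s.
After input B: C = (6.56·23.88 + 0.276·21.8) / 6.836 = 23.79 mg/L.
After input C: C = (6.836·23.79 + 0.0392·95.5) / 6.875 = 24.2 mg/L.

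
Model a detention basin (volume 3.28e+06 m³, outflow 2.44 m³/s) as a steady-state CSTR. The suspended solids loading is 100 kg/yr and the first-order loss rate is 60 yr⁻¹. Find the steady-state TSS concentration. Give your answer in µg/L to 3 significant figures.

0.365 µg/L

Outflow Q = 2.44 m³/s × 3.156e+07 s/yr = 7.7e+07 m³/yr.
Steady-state CSTR mass balance: W = Q·C + k·V·C, so C = W/(Q + kV).
Q + kV = 7.7e+07 + 60·3.28e+06 = 2.738e+08 m³/yr.
C = 100/2.738e+08 = 3.652e-07 kg/m³ = 0.0003652 mg/L = 0.3652 µg/L.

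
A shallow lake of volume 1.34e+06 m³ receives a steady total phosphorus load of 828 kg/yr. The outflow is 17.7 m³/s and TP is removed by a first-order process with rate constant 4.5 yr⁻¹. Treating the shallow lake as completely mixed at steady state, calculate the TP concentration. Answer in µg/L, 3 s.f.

Outflow Q = 17.7 m³/s × 3.156e+07 s/yr = 5.586e+08 m³/yr.
Steady-state CSTR mass balance: W = Q·C + k·V·C, so C = W/(Q + kV).
Q + kV = 5.586e+08 + 4.5·1.34e+06 = 5.646e+08 m³/yr.
C = 828/5.646e+08 = 1.467e-06 kg/m³ = 0.001467 mg/L = 1.467 µg/L.

1.47 µg/L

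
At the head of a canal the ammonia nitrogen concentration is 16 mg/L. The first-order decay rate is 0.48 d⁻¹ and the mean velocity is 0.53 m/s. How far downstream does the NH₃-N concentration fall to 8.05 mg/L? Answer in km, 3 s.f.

65.5 km

From C = C₀·e^(−kt), t = ln(C₀/C)/k = ln(16/8.05)/0.48 = 0.6869/0.48 = 1.431 d.
Distance = v·t = 0.53 m/s × 1.236e+05 s = 6.553e+04 m = 65.53 km.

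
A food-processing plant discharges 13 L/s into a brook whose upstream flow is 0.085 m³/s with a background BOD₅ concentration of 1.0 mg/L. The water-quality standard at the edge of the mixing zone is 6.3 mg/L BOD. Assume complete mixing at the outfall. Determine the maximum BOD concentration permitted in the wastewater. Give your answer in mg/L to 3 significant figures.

13 L/s = 0.013 m³/s.
Mass balance: 6.3·0.098 = 0.013·Cₑ + 0.085·1.
Cₑ = (0.6174 − 0.085) / 0.013 = 40.95 mg/L.

41.0 mg/L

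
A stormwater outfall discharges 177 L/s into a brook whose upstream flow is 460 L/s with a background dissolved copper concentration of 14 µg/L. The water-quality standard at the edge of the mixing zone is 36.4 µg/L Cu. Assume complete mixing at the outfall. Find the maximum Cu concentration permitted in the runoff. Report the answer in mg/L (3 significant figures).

177 L/s = 0.177 m³/s.
460 L/s = 0.46 m³/s.
14 µg/L = 0.014 mg/L.
36.4 µg/L = 0.0364 mg/L.
Mass balance: 0.0364·0.637 = 0.177·Cₑ + 0.46·0.014.
Cₑ = (0.02319 − 0.00644) / 0.177 = 0.09461 mg/L.

0.0946 mg/L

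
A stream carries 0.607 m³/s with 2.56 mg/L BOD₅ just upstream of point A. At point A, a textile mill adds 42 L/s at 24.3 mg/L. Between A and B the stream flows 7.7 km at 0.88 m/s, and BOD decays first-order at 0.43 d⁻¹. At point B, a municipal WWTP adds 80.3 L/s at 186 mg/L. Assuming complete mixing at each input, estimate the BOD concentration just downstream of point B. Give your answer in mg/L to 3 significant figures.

23.9 mg/L

42 L/s = 0.042 m³/s.
After input A: C = (0.607·2.56 + 0.042·24.3) / 0.649 = 3.967 mg/L.
Over the 7.7 km reach to input B (t = 8750 s = 0.1013 d), decay gives C = 3.967·exp(−0.43·0.1013) = 3.798 mg/L.
80.3 L/s = 0.0803 m³/s.
After input B: C = (0.649·3.798 + 0.0803·186) / 0.7293 = 23.86 mg/L.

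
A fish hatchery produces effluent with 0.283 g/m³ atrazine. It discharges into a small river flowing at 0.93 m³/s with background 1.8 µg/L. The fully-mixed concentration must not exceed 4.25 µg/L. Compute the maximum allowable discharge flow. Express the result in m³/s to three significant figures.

1.8 µg/L = 0.0018 mg/L.
4.25 µg/L = 0.00425 mg/L.
Mass balance at complete mixing: C_std·(Q_w + Q_r) = Q_w·C_e + Q_r·C_b.
Rearranging, Q_w = Q_r·(C_std − C_b)/(C_e − C_std) = 0.93·(0.00425 − 0.0018) / (0.283 − 0.00425) = 0.008174 m³/s.

0.00817 m³/s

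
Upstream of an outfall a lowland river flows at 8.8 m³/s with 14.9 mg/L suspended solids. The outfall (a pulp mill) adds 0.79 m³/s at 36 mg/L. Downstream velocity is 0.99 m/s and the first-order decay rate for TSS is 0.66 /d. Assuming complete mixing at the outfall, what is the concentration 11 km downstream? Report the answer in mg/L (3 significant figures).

15.3 mg/L

After complete mixing, C₀ = (0.79·36 + 8.8·14.9) / 9.59 = 16.64 mg/L.
Travel time t = 1.1e+04 m / 0.99 m/s = 1.111e+04 s = 0.1286 d.
C = 16.64·exp(−0.66·0.1286) = 16.64·0.9186 = 15.28 mg/L.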